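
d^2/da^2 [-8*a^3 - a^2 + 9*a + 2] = -48*a - 2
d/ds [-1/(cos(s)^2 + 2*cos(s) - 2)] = -2*(cos(s) + 1)*sin(s)/(cos(s)^2 + 2*cos(s) - 2)^2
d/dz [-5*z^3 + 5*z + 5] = 5 - 15*z^2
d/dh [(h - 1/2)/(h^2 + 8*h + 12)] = (-h^2 + h + 16)/(h^4 + 16*h^3 + 88*h^2 + 192*h + 144)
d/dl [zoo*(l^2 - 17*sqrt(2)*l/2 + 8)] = zoo*(l + 1)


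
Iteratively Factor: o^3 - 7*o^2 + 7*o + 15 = (o - 5)*(o^2 - 2*o - 3) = (o - 5)*(o - 3)*(o + 1)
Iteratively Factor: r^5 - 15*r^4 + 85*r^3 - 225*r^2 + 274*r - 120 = (r - 2)*(r^4 - 13*r^3 + 59*r^2 - 107*r + 60) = (r - 3)*(r - 2)*(r^3 - 10*r^2 + 29*r - 20) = (r - 5)*(r - 3)*(r - 2)*(r^2 - 5*r + 4) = (r - 5)*(r - 4)*(r - 3)*(r - 2)*(r - 1)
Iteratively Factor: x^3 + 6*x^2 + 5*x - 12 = (x - 1)*(x^2 + 7*x + 12) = (x - 1)*(x + 4)*(x + 3)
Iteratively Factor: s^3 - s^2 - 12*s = (s + 3)*(s^2 - 4*s) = s*(s + 3)*(s - 4)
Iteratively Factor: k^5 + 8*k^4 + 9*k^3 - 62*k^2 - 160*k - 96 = (k + 4)*(k^4 + 4*k^3 - 7*k^2 - 34*k - 24) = (k + 2)*(k + 4)*(k^3 + 2*k^2 - 11*k - 12) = (k - 3)*(k + 2)*(k + 4)*(k^2 + 5*k + 4) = (k - 3)*(k + 2)*(k + 4)^2*(k + 1)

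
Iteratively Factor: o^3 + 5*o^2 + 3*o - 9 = (o - 1)*(o^2 + 6*o + 9) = (o - 1)*(o + 3)*(o + 3)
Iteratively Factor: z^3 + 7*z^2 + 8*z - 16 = (z + 4)*(z^2 + 3*z - 4) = (z - 1)*(z + 4)*(z + 4)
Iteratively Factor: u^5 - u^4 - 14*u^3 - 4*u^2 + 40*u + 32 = (u - 4)*(u^4 + 3*u^3 - 2*u^2 - 12*u - 8) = (u - 4)*(u + 1)*(u^3 + 2*u^2 - 4*u - 8) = (u - 4)*(u - 2)*(u + 1)*(u^2 + 4*u + 4) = (u - 4)*(u - 2)*(u + 1)*(u + 2)*(u + 2)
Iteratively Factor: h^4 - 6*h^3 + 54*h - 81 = (h + 3)*(h^3 - 9*h^2 + 27*h - 27) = (h - 3)*(h + 3)*(h^2 - 6*h + 9) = (h - 3)^2*(h + 3)*(h - 3)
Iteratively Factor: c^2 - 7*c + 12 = (c - 4)*(c - 3)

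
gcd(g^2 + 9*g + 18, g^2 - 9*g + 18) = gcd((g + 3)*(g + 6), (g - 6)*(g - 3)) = 1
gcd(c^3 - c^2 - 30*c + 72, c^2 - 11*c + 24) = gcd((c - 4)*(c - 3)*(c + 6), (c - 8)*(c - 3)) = c - 3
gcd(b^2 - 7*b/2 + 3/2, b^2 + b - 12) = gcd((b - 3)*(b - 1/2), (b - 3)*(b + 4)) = b - 3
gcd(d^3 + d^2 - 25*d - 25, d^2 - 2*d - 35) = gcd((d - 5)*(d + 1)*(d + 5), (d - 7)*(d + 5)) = d + 5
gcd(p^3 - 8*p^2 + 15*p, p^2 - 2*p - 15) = p - 5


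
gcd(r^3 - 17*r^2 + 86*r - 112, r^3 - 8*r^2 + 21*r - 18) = r - 2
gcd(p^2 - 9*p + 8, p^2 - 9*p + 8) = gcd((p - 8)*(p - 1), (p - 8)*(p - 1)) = p^2 - 9*p + 8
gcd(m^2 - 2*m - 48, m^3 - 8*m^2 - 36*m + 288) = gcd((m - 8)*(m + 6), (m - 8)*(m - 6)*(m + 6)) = m^2 - 2*m - 48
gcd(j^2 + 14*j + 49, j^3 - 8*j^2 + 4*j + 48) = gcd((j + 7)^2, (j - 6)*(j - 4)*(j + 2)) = 1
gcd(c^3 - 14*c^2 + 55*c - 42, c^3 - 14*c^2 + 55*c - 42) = c^3 - 14*c^2 + 55*c - 42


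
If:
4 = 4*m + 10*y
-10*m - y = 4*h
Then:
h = 6*y - 5/2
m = 1 - 5*y/2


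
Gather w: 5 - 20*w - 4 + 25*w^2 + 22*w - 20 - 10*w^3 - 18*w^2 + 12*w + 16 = -10*w^3 + 7*w^2 + 14*w - 3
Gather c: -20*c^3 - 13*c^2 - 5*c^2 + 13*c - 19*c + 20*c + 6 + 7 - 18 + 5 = -20*c^3 - 18*c^2 + 14*c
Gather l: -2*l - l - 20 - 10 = -3*l - 30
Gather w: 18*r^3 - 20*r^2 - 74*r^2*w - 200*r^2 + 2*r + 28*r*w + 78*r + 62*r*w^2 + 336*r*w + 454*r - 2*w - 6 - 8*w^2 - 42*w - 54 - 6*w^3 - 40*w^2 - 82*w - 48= 18*r^3 - 220*r^2 + 534*r - 6*w^3 + w^2*(62*r - 48) + w*(-74*r^2 + 364*r - 126) - 108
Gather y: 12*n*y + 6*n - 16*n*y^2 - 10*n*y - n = -16*n*y^2 + 2*n*y + 5*n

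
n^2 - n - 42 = (n - 7)*(n + 6)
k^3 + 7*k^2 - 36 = (k - 2)*(k + 3)*(k + 6)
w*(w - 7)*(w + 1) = w^3 - 6*w^2 - 7*w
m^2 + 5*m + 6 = (m + 2)*(m + 3)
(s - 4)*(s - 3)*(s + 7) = s^3 - 37*s + 84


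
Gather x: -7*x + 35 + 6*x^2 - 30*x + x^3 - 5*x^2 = x^3 + x^2 - 37*x + 35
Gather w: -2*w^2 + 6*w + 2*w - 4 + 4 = -2*w^2 + 8*w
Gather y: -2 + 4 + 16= 18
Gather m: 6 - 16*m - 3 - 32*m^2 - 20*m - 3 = -32*m^2 - 36*m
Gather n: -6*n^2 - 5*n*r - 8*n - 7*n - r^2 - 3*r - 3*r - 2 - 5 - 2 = -6*n^2 + n*(-5*r - 15) - r^2 - 6*r - 9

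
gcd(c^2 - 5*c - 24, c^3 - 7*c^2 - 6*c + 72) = c + 3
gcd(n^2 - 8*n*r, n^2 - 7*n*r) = n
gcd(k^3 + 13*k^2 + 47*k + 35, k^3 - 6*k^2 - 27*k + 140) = k + 5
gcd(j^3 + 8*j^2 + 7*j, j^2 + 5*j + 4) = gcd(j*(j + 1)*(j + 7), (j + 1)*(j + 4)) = j + 1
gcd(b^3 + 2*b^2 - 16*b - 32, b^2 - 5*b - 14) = b + 2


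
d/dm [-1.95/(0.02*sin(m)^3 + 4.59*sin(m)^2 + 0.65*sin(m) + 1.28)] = (0.117*sin(m)^2 + 17.901*sin(m) + 1.2675)*cos(m)/(0.02*sin(m)^3 + 4.59*sin(m)^2 + 0.65*sin(m) + 1.28)^2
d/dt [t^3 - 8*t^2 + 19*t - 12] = 3*t^2 - 16*t + 19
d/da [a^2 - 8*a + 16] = 2*a - 8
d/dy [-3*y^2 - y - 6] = -6*y - 1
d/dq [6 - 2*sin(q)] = -2*cos(q)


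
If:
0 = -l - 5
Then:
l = -5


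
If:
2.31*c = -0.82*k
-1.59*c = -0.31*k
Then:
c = 0.00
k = 0.00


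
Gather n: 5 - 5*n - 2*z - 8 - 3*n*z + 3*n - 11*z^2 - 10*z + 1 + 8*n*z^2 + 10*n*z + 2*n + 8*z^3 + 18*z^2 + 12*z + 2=n*(8*z^2 + 7*z) + 8*z^3 + 7*z^2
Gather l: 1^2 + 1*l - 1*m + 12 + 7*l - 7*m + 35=8*l - 8*m + 48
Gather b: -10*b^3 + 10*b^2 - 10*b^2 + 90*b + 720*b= -10*b^3 + 810*b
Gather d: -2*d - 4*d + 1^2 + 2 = 3 - 6*d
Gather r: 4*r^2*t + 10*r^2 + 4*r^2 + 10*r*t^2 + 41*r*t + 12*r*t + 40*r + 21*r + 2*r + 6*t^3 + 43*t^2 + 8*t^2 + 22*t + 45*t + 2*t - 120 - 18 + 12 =r^2*(4*t + 14) + r*(10*t^2 + 53*t + 63) + 6*t^3 + 51*t^2 + 69*t - 126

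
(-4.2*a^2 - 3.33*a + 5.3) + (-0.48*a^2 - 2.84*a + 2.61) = -4.68*a^2 - 6.17*a + 7.91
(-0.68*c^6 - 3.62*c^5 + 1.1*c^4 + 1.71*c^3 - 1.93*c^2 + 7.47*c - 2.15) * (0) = 0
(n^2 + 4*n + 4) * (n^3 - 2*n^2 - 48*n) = n^5 + 2*n^4 - 52*n^3 - 200*n^2 - 192*n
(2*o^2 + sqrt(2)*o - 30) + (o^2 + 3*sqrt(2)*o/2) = 3*o^2 + 5*sqrt(2)*o/2 - 30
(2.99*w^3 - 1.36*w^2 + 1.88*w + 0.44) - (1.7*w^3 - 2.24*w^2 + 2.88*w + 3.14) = 1.29*w^3 + 0.88*w^2 - 1.0*w - 2.7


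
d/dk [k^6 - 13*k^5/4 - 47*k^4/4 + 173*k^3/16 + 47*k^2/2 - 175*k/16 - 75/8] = 6*k^5 - 65*k^4/4 - 47*k^3 + 519*k^2/16 + 47*k - 175/16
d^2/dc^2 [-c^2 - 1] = -2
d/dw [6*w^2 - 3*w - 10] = 12*w - 3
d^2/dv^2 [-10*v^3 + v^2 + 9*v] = 2 - 60*v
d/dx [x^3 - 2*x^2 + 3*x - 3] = 3*x^2 - 4*x + 3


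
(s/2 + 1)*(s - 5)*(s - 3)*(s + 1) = s^4/2 - 5*s^3/2 - 7*s^2/2 + 29*s/2 + 15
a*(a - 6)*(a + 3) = a^3 - 3*a^2 - 18*a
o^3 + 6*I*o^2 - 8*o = o*(o + 2*I)*(o + 4*I)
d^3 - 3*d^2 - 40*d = d*(d - 8)*(d + 5)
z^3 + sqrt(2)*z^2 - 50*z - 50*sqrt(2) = (z - 5*sqrt(2))*(z + sqrt(2))*(z + 5*sqrt(2))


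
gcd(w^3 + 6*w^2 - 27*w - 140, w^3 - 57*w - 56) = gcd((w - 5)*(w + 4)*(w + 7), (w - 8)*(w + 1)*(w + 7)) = w + 7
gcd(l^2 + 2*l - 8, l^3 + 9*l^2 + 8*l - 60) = l - 2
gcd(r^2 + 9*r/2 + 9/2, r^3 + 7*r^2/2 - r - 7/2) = 1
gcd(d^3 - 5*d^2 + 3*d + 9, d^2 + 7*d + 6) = d + 1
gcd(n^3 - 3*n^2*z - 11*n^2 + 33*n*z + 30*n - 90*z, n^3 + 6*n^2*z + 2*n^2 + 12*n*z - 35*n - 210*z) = n - 5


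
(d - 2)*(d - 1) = d^2 - 3*d + 2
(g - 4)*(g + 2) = g^2 - 2*g - 8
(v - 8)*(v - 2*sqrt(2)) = v^2 - 8*v - 2*sqrt(2)*v + 16*sqrt(2)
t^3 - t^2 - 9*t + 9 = (t - 3)*(t - 1)*(t + 3)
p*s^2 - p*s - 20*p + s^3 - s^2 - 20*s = (p + s)*(s - 5)*(s + 4)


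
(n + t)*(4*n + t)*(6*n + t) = 24*n^3 + 34*n^2*t + 11*n*t^2 + t^3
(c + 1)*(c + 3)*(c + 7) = c^3 + 11*c^2 + 31*c + 21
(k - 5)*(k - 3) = k^2 - 8*k + 15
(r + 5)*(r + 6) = r^2 + 11*r + 30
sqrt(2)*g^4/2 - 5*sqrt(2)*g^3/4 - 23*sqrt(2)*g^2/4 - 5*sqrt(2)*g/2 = g*(g - 5)*(g + 1/2)*(sqrt(2)*g/2 + sqrt(2))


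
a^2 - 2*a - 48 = (a - 8)*(a + 6)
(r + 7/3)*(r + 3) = r^2 + 16*r/3 + 7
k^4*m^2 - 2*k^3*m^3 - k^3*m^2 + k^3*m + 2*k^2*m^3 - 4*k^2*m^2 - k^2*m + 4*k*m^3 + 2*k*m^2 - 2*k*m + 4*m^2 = (k - 2)*(k - 2*m)*(k*m + 1)*(k*m + m)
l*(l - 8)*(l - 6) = l^3 - 14*l^2 + 48*l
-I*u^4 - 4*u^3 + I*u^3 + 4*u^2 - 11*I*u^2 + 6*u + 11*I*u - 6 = (u - 1)*(u - 6*I)*(u + I)*(-I*u + 1)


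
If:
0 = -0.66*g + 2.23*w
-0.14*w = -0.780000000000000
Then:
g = 18.82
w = 5.57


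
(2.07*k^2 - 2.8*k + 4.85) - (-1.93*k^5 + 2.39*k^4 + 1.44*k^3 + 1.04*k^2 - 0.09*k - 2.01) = 1.93*k^5 - 2.39*k^4 - 1.44*k^3 + 1.03*k^2 - 2.71*k + 6.86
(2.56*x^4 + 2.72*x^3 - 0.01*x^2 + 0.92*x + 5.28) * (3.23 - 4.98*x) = -12.7488*x^5 - 5.2768*x^4 + 8.8354*x^3 - 4.6139*x^2 - 23.3228*x + 17.0544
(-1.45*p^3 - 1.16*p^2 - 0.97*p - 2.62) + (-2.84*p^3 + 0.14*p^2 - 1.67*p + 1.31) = -4.29*p^3 - 1.02*p^2 - 2.64*p - 1.31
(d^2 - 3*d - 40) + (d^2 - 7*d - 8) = 2*d^2 - 10*d - 48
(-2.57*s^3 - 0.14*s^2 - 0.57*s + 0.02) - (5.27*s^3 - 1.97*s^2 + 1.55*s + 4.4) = -7.84*s^3 + 1.83*s^2 - 2.12*s - 4.38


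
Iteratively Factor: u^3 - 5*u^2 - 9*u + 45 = (u - 5)*(u^2 - 9) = (u - 5)*(u - 3)*(u + 3)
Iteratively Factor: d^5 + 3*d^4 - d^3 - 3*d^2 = (d + 1)*(d^4 + 2*d^3 - 3*d^2) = (d + 1)*(d + 3)*(d^3 - d^2) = d*(d + 1)*(d + 3)*(d^2 - d) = d*(d - 1)*(d + 1)*(d + 3)*(d)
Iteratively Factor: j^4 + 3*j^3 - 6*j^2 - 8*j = (j + 1)*(j^3 + 2*j^2 - 8*j) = (j - 2)*(j + 1)*(j^2 + 4*j) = j*(j - 2)*(j + 1)*(j + 4)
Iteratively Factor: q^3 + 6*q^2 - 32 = (q - 2)*(q^2 + 8*q + 16) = (q - 2)*(q + 4)*(q + 4)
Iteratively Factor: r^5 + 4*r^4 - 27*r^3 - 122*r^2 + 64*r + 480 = (r - 5)*(r^4 + 9*r^3 + 18*r^2 - 32*r - 96) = (r - 5)*(r + 4)*(r^3 + 5*r^2 - 2*r - 24) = (r - 5)*(r - 2)*(r + 4)*(r^2 + 7*r + 12) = (r - 5)*(r - 2)*(r + 3)*(r + 4)*(r + 4)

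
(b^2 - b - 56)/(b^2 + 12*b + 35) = (b - 8)/(b + 5)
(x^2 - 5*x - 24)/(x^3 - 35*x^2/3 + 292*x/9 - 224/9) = 9*(x + 3)/(9*x^2 - 33*x + 28)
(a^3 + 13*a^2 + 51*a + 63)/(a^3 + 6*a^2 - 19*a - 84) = (a + 3)/(a - 4)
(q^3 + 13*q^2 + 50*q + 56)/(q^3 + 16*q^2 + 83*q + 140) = (q + 2)/(q + 5)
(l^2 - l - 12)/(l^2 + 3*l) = (l - 4)/l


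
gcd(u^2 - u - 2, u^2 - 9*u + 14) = u - 2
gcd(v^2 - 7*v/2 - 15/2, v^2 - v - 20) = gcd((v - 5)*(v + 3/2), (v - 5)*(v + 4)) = v - 5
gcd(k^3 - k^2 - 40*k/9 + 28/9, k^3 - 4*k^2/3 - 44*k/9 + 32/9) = k^2 + 4*k/3 - 4/3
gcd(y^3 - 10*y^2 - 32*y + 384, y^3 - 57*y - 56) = y - 8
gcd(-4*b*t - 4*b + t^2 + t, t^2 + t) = t + 1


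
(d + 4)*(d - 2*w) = d^2 - 2*d*w + 4*d - 8*w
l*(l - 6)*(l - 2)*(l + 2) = l^4 - 6*l^3 - 4*l^2 + 24*l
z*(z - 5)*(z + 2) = z^3 - 3*z^2 - 10*z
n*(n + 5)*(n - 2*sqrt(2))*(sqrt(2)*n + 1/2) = sqrt(2)*n^4 - 7*n^3/2 + 5*sqrt(2)*n^3 - 35*n^2/2 - sqrt(2)*n^2 - 5*sqrt(2)*n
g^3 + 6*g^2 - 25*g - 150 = (g - 5)*(g + 5)*(g + 6)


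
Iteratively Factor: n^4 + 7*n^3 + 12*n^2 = (n)*(n^3 + 7*n^2 + 12*n) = n*(n + 3)*(n^2 + 4*n) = n*(n + 3)*(n + 4)*(n)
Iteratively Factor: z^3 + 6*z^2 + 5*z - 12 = (z - 1)*(z^2 + 7*z + 12) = (z - 1)*(z + 4)*(z + 3)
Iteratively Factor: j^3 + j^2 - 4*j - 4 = (j - 2)*(j^2 + 3*j + 2) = (j - 2)*(j + 1)*(j + 2)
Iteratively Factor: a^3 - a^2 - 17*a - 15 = (a + 3)*(a^2 - 4*a - 5) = (a - 5)*(a + 3)*(a + 1)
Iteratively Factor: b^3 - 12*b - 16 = (b - 4)*(b^2 + 4*b + 4) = (b - 4)*(b + 2)*(b + 2)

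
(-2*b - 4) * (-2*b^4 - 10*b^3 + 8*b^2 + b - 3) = 4*b^5 + 28*b^4 + 24*b^3 - 34*b^2 + 2*b + 12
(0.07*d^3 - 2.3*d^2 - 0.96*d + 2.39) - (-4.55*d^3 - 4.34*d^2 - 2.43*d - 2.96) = 4.62*d^3 + 2.04*d^2 + 1.47*d + 5.35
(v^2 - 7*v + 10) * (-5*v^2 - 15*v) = -5*v^4 + 20*v^3 + 55*v^2 - 150*v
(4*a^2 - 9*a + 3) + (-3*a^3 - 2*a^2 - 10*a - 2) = -3*a^3 + 2*a^2 - 19*a + 1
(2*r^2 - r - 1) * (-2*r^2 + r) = -4*r^4 + 4*r^3 + r^2 - r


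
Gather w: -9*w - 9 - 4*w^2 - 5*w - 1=-4*w^2 - 14*w - 10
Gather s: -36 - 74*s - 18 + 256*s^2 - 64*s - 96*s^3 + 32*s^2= -96*s^3 + 288*s^2 - 138*s - 54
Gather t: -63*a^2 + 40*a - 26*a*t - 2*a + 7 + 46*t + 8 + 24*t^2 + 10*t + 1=-63*a^2 + 38*a + 24*t^2 + t*(56 - 26*a) + 16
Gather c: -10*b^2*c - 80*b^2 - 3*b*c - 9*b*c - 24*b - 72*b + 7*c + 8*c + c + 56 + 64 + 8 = -80*b^2 - 96*b + c*(-10*b^2 - 12*b + 16) + 128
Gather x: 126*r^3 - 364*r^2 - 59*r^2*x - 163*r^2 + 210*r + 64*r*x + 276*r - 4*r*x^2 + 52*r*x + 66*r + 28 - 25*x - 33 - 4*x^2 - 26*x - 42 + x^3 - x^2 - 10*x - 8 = 126*r^3 - 527*r^2 + 552*r + x^3 + x^2*(-4*r - 5) + x*(-59*r^2 + 116*r - 61) - 55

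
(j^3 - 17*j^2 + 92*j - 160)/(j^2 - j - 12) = (j^2 - 13*j + 40)/(j + 3)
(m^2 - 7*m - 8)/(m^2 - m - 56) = (m + 1)/(m + 7)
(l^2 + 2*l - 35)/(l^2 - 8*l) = (l^2 + 2*l - 35)/(l*(l - 8))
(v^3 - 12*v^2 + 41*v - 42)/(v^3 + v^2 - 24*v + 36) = (v - 7)/(v + 6)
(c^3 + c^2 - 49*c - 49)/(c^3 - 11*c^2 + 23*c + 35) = (c + 7)/(c - 5)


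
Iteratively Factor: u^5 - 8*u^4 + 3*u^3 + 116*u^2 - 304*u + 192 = (u - 4)*(u^4 - 4*u^3 - 13*u^2 + 64*u - 48) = (u - 4)^2*(u^3 - 13*u + 12) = (u - 4)^2*(u - 3)*(u^2 + 3*u - 4) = (u - 4)^2*(u - 3)*(u - 1)*(u + 4)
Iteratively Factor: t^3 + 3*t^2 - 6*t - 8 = (t + 4)*(t^2 - t - 2) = (t - 2)*(t + 4)*(t + 1)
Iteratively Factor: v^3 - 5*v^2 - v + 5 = (v + 1)*(v^2 - 6*v + 5) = (v - 1)*(v + 1)*(v - 5)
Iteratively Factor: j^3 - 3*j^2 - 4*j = (j)*(j^2 - 3*j - 4) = j*(j - 4)*(j + 1)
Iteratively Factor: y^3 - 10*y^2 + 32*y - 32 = (y - 4)*(y^2 - 6*y + 8) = (y - 4)*(y - 2)*(y - 4)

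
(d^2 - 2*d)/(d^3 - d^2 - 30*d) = (2 - d)/(-d^2 + d + 30)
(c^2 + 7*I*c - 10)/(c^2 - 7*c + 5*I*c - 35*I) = (c + 2*I)/(c - 7)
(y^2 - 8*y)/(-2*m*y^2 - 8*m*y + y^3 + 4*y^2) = (8 - y)/(2*m*y + 8*m - y^2 - 4*y)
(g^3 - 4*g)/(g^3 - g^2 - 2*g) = (g + 2)/(g + 1)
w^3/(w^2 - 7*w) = w^2/(w - 7)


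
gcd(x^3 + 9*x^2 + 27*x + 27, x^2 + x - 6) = x + 3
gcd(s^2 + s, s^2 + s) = s^2 + s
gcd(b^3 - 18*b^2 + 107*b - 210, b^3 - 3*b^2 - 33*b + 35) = b - 7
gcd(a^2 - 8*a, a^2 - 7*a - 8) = a - 8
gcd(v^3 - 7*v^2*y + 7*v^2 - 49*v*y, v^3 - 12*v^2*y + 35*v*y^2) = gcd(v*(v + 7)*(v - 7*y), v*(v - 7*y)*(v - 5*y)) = -v^2 + 7*v*y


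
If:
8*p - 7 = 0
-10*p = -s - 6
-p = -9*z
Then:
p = 7/8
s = 11/4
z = 7/72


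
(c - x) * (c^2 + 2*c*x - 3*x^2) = c^3 + c^2*x - 5*c*x^2 + 3*x^3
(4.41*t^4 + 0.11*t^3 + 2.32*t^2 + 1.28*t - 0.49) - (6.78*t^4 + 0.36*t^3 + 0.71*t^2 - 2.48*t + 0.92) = -2.37*t^4 - 0.25*t^3 + 1.61*t^2 + 3.76*t - 1.41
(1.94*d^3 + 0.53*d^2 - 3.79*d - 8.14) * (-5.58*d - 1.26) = -10.8252*d^4 - 5.4018*d^3 + 20.4804*d^2 + 50.1966*d + 10.2564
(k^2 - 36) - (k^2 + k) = -k - 36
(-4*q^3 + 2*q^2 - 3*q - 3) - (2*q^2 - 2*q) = -4*q^3 - q - 3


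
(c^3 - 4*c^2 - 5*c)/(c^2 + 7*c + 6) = c*(c - 5)/(c + 6)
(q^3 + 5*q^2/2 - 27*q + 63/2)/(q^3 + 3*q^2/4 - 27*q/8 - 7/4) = 4*(2*q^3 + 5*q^2 - 54*q + 63)/(8*q^3 + 6*q^2 - 27*q - 14)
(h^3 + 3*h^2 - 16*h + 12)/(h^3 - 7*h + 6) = (h + 6)/(h + 3)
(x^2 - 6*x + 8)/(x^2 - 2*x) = (x - 4)/x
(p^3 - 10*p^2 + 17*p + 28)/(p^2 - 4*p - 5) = (p^2 - 11*p + 28)/(p - 5)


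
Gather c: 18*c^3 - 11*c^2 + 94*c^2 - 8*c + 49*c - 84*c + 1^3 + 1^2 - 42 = 18*c^3 + 83*c^2 - 43*c - 40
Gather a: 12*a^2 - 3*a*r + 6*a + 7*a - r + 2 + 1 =12*a^2 + a*(13 - 3*r) - r + 3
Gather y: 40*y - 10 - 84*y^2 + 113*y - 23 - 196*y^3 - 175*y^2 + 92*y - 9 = -196*y^3 - 259*y^2 + 245*y - 42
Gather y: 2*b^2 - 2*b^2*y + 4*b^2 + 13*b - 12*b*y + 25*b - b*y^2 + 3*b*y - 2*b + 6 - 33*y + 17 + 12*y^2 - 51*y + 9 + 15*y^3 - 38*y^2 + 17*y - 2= 6*b^2 + 36*b + 15*y^3 + y^2*(-b - 26) + y*(-2*b^2 - 9*b - 67) + 30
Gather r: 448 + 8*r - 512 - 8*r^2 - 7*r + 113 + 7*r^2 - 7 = -r^2 + r + 42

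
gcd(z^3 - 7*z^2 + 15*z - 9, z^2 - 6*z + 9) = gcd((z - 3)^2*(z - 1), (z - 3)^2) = z^2 - 6*z + 9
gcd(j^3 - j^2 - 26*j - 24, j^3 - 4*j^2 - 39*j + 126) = 1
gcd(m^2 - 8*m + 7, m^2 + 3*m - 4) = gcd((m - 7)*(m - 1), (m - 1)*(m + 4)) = m - 1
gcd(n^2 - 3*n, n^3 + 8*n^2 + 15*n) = n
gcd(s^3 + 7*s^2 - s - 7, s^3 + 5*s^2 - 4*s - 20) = 1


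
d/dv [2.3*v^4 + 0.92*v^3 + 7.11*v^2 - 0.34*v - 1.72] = 9.2*v^3 + 2.76*v^2 + 14.22*v - 0.34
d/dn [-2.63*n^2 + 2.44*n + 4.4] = 2.44 - 5.26*n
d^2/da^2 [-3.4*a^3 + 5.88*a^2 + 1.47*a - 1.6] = 11.76 - 20.4*a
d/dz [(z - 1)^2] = 2*z - 2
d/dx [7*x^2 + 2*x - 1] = 14*x + 2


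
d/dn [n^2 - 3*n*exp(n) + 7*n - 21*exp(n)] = -3*n*exp(n) + 2*n - 24*exp(n) + 7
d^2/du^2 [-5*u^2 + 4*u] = -10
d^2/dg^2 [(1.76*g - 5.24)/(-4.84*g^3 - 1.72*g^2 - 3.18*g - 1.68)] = (-247.374336*g^5 + 1385.09184*g^4 + 741.714688*g^3 + 748.642368*g^2 - 53.166528*g + 94.500192)/(113.379904*g^9 + 120.876096*g^8 + 266.436192*g^7 + 281.990656*g^6 + 258.969168*g^5 + 222.233616*g^4 + 128.272248*g^3 + 65.53008*g^2 + 26.925696*g + 4.741632)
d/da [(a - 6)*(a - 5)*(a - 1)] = 3*a^2 - 24*a + 41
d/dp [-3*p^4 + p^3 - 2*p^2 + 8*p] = -12*p^3 + 3*p^2 - 4*p + 8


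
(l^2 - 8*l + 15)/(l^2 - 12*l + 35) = (l - 3)/(l - 7)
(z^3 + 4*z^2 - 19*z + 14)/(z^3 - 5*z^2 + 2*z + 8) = (z^2 + 6*z - 7)/(z^2 - 3*z - 4)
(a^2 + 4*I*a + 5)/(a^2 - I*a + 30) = (a - I)/(a - 6*I)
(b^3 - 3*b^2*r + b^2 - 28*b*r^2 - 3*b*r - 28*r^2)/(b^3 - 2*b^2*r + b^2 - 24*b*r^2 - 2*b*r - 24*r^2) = (-b + 7*r)/(-b + 6*r)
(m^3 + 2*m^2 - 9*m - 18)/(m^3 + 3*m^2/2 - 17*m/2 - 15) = 2*(m + 3)/(2*m + 5)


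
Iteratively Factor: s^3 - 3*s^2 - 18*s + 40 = (s - 2)*(s^2 - s - 20) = (s - 2)*(s + 4)*(s - 5)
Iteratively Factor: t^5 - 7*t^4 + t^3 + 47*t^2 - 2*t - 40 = (t - 5)*(t^4 - 2*t^3 - 9*t^2 + 2*t + 8) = (t - 5)*(t - 4)*(t^3 + 2*t^2 - t - 2) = (t - 5)*(t - 4)*(t + 1)*(t^2 + t - 2) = (t - 5)*(t - 4)*(t - 1)*(t + 1)*(t + 2)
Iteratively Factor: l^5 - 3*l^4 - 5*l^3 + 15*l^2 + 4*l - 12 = (l - 3)*(l^4 - 5*l^2 + 4) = (l - 3)*(l - 1)*(l^3 + l^2 - 4*l - 4) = (l - 3)*(l - 2)*(l - 1)*(l^2 + 3*l + 2) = (l - 3)*(l - 2)*(l - 1)*(l + 1)*(l + 2)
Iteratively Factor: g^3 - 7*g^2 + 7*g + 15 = (g + 1)*(g^2 - 8*g + 15) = (g - 3)*(g + 1)*(g - 5)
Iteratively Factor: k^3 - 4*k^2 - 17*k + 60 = (k - 3)*(k^2 - k - 20) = (k - 3)*(k + 4)*(k - 5)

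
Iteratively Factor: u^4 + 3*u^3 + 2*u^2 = (u)*(u^3 + 3*u^2 + 2*u) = u^2*(u^2 + 3*u + 2) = u^2*(u + 1)*(u + 2)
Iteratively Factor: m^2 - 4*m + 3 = (m - 1)*(m - 3)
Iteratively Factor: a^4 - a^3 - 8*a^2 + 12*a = (a + 3)*(a^3 - 4*a^2 + 4*a) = (a - 2)*(a + 3)*(a^2 - 2*a) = a*(a - 2)*(a + 3)*(a - 2)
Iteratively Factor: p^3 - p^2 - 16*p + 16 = (p - 1)*(p^2 - 16) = (p - 1)*(p + 4)*(p - 4)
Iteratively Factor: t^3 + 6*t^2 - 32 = (t + 4)*(t^2 + 2*t - 8) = (t + 4)^2*(t - 2)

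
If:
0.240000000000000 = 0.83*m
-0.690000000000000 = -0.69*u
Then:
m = 0.29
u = 1.00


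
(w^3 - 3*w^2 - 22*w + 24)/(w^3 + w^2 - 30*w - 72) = (w - 1)/(w + 3)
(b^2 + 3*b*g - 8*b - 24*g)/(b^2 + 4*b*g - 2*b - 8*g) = (b^2 + 3*b*g - 8*b - 24*g)/(b^2 + 4*b*g - 2*b - 8*g)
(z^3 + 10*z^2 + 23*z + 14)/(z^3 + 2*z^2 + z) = (z^2 + 9*z + 14)/(z*(z + 1))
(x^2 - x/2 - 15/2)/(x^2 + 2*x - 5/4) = 2*(x - 3)/(2*x - 1)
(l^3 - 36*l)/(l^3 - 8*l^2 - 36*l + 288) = l/(l - 8)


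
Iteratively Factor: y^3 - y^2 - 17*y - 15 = (y + 1)*(y^2 - 2*y - 15) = (y + 1)*(y + 3)*(y - 5)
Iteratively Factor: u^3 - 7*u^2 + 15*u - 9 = (u - 3)*(u^2 - 4*u + 3) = (u - 3)*(u - 1)*(u - 3)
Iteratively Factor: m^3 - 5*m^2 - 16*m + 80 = (m - 5)*(m^2 - 16) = (m - 5)*(m - 4)*(m + 4)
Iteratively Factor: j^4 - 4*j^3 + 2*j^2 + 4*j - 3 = (j - 1)*(j^3 - 3*j^2 - j + 3) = (j - 1)*(j + 1)*(j^2 - 4*j + 3) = (j - 1)^2*(j + 1)*(j - 3)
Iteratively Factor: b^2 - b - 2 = (b + 1)*(b - 2)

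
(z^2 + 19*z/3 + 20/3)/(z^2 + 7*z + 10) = (z + 4/3)/(z + 2)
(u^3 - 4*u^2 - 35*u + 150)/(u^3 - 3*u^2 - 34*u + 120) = (u - 5)/(u - 4)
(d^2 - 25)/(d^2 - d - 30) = (d - 5)/(d - 6)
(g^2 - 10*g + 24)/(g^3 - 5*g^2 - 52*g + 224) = (g - 6)/(g^2 - g - 56)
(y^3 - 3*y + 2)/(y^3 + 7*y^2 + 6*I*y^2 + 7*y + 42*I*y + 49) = (y^3 - 3*y + 2)/(y^3 + y^2*(7 + 6*I) + y*(7 + 42*I) + 49)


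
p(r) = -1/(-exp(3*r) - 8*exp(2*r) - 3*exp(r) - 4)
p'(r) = -(3*exp(3*r) + 16*exp(2*r) + 3*exp(r))/(-exp(3*r) - 8*exp(2*r) - 3*exp(r) - 4)^2 = (-3*exp(2*r) - 16*exp(r) - 3)*exp(r)/(exp(3*r) + 8*exp(2*r) + 3*exp(r) + 4)^2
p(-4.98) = 0.25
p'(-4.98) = -0.00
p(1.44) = 0.00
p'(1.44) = -0.01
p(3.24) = 0.00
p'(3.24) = -0.00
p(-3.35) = 0.24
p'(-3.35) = -0.01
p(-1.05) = 0.16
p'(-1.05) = -0.09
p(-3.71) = 0.25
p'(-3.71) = -0.00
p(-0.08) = 0.07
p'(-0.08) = -0.09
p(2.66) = 0.00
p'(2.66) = -0.00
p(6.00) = 0.00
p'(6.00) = 0.00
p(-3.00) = 0.24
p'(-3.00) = -0.01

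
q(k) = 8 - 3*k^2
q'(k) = -6*k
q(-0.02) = 8.00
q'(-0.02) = 0.12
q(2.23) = -6.92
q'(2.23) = -13.38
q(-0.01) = 8.00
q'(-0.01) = 0.06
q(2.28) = -7.60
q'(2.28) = -13.68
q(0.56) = 7.06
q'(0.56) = -3.36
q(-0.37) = 7.59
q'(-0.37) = 2.22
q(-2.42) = -9.57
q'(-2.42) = 14.52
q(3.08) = -20.46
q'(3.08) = -18.48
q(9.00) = -235.00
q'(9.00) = -54.00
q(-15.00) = -667.00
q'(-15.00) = 90.00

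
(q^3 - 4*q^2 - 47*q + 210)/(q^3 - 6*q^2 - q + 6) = (q^2 + 2*q - 35)/(q^2 - 1)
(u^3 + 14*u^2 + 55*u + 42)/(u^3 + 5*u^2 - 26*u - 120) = (u^2 + 8*u + 7)/(u^2 - u - 20)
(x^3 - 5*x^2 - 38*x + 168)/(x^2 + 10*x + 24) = (x^2 - 11*x + 28)/(x + 4)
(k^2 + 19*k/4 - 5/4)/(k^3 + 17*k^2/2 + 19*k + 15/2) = (4*k - 1)/(2*(2*k^2 + 7*k + 3))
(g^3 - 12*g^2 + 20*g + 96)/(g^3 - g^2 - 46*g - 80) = (g - 6)/(g + 5)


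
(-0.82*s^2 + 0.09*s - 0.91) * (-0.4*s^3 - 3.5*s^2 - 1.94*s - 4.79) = 0.328*s^5 + 2.834*s^4 + 1.6398*s^3 + 6.9382*s^2 + 1.3343*s + 4.3589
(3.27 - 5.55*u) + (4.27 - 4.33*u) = 7.54 - 9.88*u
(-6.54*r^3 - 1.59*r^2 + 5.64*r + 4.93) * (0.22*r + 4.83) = -1.4388*r^4 - 31.938*r^3 - 6.4389*r^2 + 28.3258*r + 23.8119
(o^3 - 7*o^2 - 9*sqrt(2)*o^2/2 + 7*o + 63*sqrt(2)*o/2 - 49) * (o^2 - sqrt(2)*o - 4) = o^5 - 11*sqrt(2)*o^4/2 - 7*o^4 + 12*o^3 + 77*sqrt(2)*o^3/2 - 84*o^2 + 11*sqrt(2)*o^2 - 77*sqrt(2)*o - 28*o + 196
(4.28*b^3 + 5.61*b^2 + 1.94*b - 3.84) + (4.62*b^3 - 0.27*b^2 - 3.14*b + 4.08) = 8.9*b^3 + 5.34*b^2 - 1.2*b + 0.24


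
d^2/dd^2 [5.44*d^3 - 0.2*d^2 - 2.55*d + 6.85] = 32.64*d - 0.4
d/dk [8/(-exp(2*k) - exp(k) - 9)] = (16*exp(k) + 8)*exp(k)/(exp(2*k) + exp(k) + 9)^2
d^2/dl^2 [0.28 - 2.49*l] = 0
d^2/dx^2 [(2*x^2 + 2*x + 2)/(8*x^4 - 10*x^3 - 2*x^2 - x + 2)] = 4*(192*x^8 + 144*x^7 + 116*x^6 - 900*x^5 + 318*x^4 + 116*x^3 + 78*x^2 + 78*x + 11)/(512*x^12 - 1920*x^11 + 2016*x^10 - 232*x^9 + 360*x^8 - 1284*x^7 + 304*x^6 + 102*x^5 + 234*x^4 - 97*x^3 - 18*x^2 - 12*x + 8)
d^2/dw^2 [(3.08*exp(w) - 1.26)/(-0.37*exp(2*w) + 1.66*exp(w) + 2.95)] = (-0.421652*exp(4*w) - 1.20176*exp(3*w) - 22.492596*exp(2*w) + 24.055976*exp(w) - 32.97392)*exp(w)/(0.050653*exp(6*w) - 0.681762*exp(5*w) + 1.847151*exp(4*w) + 6.297044*exp(3*w) - 14.727285*exp(2*w) - 43.33845*exp(w) - 25.672375)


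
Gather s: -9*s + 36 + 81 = 117 - 9*s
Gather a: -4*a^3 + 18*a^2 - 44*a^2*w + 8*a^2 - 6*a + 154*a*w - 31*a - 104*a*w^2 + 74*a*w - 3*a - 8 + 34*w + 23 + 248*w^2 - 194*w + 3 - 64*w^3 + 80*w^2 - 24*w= -4*a^3 + a^2*(26 - 44*w) + a*(-104*w^2 + 228*w - 40) - 64*w^3 + 328*w^2 - 184*w + 18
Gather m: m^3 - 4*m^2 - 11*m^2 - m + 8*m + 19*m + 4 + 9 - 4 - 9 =m^3 - 15*m^2 + 26*m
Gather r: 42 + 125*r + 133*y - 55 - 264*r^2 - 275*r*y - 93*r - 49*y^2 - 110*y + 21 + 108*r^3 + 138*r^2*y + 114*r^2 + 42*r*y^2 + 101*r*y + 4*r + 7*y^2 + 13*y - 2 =108*r^3 + r^2*(138*y - 150) + r*(42*y^2 - 174*y + 36) - 42*y^2 + 36*y + 6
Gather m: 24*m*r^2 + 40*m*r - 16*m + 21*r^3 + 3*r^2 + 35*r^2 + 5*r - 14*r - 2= m*(24*r^2 + 40*r - 16) + 21*r^3 + 38*r^2 - 9*r - 2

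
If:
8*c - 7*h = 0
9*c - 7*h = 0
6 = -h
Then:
No Solution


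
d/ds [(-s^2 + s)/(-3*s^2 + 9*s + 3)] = (-2*s^2 - 2*s + 1)/(3*(s^4 - 6*s^3 + 7*s^2 + 6*s + 1))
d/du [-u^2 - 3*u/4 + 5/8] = -2*u - 3/4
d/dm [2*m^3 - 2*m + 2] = 6*m^2 - 2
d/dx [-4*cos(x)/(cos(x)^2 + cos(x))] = -4*sin(x)/(cos(x) + 1)^2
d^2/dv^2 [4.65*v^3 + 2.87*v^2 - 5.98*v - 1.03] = 27.9*v + 5.74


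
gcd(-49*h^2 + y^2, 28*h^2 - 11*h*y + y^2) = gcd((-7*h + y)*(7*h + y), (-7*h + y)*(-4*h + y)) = -7*h + y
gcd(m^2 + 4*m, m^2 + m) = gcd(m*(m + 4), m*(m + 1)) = m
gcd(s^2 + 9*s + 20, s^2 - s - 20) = s + 4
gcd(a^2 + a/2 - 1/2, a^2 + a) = a + 1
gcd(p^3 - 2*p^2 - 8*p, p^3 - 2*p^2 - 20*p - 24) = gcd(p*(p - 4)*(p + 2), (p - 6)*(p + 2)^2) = p + 2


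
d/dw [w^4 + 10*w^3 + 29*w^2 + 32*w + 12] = 4*w^3 + 30*w^2 + 58*w + 32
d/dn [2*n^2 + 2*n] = 4*n + 2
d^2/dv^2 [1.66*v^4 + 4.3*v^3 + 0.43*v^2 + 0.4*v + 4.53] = 19.92*v^2 + 25.8*v + 0.86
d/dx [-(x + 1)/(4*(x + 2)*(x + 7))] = (x^2 + 2*x - 5)/(4*(x^4 + 18*x^3 + 109*x^2 + 252*x + 196))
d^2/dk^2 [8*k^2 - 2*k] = 16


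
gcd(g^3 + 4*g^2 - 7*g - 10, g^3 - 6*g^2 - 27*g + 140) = g + 5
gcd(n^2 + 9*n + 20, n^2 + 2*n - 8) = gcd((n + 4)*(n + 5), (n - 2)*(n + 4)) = n + 4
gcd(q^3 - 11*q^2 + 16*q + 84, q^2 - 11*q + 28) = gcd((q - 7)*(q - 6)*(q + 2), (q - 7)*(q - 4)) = q - 7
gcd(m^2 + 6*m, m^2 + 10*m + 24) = m + 6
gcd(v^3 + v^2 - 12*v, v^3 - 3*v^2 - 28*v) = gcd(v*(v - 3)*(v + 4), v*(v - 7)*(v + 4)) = v^2 + 4*v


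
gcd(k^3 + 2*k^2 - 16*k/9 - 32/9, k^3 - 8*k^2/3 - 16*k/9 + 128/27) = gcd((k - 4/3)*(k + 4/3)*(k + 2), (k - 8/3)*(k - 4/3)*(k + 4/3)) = k^2 - 16/9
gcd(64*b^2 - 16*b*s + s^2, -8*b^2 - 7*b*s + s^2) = -8*b + s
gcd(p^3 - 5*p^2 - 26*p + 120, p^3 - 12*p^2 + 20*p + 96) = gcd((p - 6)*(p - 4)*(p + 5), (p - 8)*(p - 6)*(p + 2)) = p - 6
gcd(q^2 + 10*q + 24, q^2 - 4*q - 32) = q + 4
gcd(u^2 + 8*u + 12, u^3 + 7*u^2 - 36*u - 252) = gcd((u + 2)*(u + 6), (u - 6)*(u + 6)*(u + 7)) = u + 6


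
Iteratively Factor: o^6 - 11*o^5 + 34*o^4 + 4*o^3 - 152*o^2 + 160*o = (o)*(o^5 - 11*o^4 + 34*o^3 + 4*o^2 - 152*o + 160) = o*(o - 2)*(o^4 - 9*o^3 + 16*o^2 + 36*o - 80) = o*(o - 2)*(o + 2)*(o^3 - 11*o^2 + 38*o - 40) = o*(o - 5)*(o - 2)*(o + 2)*(o^2 - 6*o + 8) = o*(o - 5)*(o - 2)^2*(o + 2)*(o - 4)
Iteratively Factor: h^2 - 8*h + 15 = (h - 5)*(h - 3)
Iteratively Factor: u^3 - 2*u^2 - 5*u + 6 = (u - 1)*(u^2 - u - 6) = (u - 3)*(u - 1)*(u + 2)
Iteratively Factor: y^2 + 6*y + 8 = (y + 2)*(y + 4)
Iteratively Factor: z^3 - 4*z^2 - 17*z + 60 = (z - 3)*(z^2 - z - 20) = (z - 3)*(z + 4)*(z - 5)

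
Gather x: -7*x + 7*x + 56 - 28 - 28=0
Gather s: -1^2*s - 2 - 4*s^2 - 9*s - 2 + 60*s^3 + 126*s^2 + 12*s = 60*s^3 + 122*s^2 + 2*s - 4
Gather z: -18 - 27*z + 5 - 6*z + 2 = -33*z - 11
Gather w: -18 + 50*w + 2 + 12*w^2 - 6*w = 12*w^2 + 44*w - 16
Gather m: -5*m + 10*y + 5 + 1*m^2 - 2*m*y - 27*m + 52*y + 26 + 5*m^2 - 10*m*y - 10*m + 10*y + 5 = 6*m^2 + m*(-12*y - 42) + 72*y + 36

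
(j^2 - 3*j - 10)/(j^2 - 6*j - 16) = (j - 5)/(j - 8)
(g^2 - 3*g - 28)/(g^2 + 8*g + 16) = (g - 7)/(g + 4)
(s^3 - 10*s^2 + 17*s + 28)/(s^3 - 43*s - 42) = (s - 4)/(s + 6)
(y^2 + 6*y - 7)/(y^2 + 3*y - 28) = (y - 1)/(y - 4)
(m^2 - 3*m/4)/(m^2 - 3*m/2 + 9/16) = 4*m/(4*m - 3)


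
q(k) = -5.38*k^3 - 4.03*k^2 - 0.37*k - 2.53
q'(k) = -16.14*k^2 - 8.06*k - 0.37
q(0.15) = -2.69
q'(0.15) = -1.94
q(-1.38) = 4.44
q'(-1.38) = -19.98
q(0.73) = -7.04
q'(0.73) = -14.85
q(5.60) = -1075.80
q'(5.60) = -551.66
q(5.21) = -874.69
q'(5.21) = -480.47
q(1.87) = -52.50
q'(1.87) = -71.88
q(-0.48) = -2.69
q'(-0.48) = -0.22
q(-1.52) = 7.62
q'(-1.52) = -25.41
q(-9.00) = 3596.39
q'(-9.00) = -1235.17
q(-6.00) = 1016.69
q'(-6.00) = -533.05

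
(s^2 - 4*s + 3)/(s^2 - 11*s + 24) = (s - 1)/(s - 8)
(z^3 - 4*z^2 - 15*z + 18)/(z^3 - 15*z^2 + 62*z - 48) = (z + 3)/(z - 8)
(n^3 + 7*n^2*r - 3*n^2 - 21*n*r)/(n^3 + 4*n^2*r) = (n^2 + 7*n*r - 3*n - 21*r)/(n*(n + 4*r))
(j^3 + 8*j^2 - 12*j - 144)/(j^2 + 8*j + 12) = (j^2 + 2*j - 24)/(j + 2)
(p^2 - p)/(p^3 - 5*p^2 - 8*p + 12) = p/(p^2 - 4*p - 12)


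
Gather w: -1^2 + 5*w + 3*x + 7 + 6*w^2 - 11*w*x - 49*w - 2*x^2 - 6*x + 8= 6*w^2 + w*(-11*x - 44) - 2*x^2 - 3*x + 14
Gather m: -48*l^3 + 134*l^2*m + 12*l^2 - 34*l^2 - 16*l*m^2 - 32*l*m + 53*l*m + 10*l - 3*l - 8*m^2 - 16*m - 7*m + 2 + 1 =-48*l^3 - 22*l^2 + 7*l + m^2*(-16*l - 8) + m*(134*l^2 + 21*l - 23) + 3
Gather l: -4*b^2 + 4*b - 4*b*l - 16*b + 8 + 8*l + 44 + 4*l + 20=-4*b^2 - 12*b + l*(12 - 4*b) + 72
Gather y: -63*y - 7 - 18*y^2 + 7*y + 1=-18*y^2 - 56*y - 6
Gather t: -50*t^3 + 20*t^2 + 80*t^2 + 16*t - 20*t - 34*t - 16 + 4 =-50*t^3 + 100*t^2 - 38*t - 12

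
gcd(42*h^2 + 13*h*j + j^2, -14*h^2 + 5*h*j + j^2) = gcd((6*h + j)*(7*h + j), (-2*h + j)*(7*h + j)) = 7*h + j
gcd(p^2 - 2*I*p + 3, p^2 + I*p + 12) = p - 3*I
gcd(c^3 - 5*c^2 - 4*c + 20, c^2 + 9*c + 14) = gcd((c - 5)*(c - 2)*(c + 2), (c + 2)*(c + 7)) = c + 2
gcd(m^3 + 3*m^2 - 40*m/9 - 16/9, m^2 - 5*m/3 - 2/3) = m + 1/3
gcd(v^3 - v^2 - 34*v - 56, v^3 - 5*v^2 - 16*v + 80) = v + 4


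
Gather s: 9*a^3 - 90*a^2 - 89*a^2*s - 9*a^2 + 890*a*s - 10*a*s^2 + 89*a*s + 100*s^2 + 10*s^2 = 9*a^3 - 99*a^2 + s^2*(110 - 10*a) + s*(-89*a^2 + 979*a)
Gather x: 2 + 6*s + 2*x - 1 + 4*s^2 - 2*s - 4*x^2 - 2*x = 4*s^2 + 4*s - 4*x^2 + 1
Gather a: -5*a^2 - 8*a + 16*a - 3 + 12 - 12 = -5*a^2 + 8*a - 3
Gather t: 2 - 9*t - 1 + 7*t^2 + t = 7*t^2 - 8*t + 1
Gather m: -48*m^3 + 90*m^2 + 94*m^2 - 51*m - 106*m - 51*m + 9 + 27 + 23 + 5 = -48*m^3 + 184*m^2 - 208*m + 64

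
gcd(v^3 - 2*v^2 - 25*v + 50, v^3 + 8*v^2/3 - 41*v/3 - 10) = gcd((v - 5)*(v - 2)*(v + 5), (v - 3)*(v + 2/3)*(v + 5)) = v + 5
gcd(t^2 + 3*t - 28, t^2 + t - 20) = t - 4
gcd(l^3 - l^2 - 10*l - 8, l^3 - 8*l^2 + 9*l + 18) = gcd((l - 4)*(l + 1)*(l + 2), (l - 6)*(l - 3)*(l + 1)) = l + 1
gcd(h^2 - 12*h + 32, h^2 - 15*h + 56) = h - 8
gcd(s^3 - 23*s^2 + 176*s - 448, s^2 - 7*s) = s - 7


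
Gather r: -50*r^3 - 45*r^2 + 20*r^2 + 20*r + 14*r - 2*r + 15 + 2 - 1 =-50*r^3 - 25*r^2 + 32*r + 16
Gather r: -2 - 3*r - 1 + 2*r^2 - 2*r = 2*r^2 - 5*r - 3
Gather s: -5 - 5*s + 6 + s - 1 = -4*s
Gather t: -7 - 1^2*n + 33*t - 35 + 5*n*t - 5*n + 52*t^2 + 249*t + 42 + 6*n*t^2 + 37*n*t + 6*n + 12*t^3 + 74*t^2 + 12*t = 12*t^3 + t^2*(6*n + 126) + t*(42*n + 294)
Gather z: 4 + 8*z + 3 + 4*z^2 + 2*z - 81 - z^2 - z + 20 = 3*z^2 + 9*z - 54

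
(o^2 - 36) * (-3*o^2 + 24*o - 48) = -3*o^4 + 24*o^3 + 60*o^2 - 864*o + 1728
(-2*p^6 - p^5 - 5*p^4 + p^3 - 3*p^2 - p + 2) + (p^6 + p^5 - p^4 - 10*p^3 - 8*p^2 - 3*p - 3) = -p^6 - 6*p^4 - 9*p^3 - 11*p^2 - 4*p - 1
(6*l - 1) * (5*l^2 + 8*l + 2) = 30*l^3 + 43*l^2 + 4*l - 2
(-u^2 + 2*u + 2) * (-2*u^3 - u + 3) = 2*u^5 - 4*u^4 - 3*u^3 - 5*u^2 + 4*u + 6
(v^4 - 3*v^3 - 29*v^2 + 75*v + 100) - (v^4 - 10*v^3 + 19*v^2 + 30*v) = 7*v^3 - 48*v^2 + 45*v + 100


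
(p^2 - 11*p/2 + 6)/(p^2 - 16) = (p - 3/2)/(p + 4)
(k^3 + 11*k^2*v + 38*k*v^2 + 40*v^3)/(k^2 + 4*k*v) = k + 7*v + 10*v^2/k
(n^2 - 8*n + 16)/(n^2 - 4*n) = (n - 4)/n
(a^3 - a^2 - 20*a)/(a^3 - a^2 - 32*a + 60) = a*(a + 4)/(a^2 + 4*a - 12)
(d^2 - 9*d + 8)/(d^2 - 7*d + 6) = (d - 8)/(d - 6)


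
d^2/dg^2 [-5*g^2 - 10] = -10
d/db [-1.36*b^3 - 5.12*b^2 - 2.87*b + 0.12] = -4.08*b^2 - 10.24*b - 2.87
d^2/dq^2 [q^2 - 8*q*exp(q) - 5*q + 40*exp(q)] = -8*q*exp(q) + 24*exp(q) + 2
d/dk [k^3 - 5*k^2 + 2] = k*(3*k - 10)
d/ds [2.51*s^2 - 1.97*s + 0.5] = 5.02*s - 1.97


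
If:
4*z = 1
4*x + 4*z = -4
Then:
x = -5/4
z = 1/4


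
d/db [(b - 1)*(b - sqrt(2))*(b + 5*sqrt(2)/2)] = 3*b^2 - 2*b + 3*sqrt(2)*b - 5 - 3*sqrt(2)/2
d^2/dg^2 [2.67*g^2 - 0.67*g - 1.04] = 5.34000000000000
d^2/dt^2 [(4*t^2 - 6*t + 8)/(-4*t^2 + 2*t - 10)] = 2*(8*t^3 + 12*t^2 - 66*t + 1)/(8*t^6 - 12*t^5 + 66*t^4 - 61*t^3 + 165*t^2 - 75*t + 125)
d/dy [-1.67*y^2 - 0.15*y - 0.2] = -3.34*y - 0.15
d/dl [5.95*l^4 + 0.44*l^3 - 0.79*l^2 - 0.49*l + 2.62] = 23.8*l^3 + 1.32*l^2 - 1.58*l - 0.49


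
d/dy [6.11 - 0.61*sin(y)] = -0.61*cos(y)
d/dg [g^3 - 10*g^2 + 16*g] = 3*g^2 - 20*g + 16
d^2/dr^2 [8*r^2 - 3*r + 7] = 16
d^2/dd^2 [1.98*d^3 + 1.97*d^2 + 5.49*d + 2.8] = 11.88*d + 3.94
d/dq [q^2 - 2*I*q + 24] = 2*q - 2*I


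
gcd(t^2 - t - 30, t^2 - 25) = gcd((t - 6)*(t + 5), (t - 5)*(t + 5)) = t + 5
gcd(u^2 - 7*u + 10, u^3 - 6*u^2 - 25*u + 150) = u - 5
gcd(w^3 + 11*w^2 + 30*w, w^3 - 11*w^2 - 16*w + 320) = w + 5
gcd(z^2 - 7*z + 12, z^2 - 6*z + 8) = z - 4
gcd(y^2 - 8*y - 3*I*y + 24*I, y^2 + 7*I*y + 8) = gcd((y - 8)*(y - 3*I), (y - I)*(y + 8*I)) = 1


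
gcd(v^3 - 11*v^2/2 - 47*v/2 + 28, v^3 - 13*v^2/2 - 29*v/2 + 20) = v^2 - 9*v + 8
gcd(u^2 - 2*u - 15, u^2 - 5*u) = u - 5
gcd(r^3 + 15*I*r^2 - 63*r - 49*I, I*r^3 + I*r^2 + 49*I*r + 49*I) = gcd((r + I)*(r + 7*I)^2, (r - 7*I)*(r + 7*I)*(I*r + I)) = r + 7*I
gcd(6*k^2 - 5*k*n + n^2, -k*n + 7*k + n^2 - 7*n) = 1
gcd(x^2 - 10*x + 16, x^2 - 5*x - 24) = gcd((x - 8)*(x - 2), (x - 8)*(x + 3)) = x - 8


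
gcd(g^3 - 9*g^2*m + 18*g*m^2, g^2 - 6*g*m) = g^2 - 6*g*m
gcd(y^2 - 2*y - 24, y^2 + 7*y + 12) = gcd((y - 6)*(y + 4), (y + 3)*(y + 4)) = y + 4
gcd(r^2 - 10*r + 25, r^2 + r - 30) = r - 5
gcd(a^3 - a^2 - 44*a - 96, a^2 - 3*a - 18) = a + 3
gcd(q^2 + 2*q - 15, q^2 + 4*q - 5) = q + 5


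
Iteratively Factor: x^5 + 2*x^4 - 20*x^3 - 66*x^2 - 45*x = (x + 1)*(x^4 + x^3 - 21*x^2 - 45*x) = (x - 5)*(x + 1)*(x^3 + 6*x^2 + 9*x) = x*(x - 5)*(x + 1)*(x^2 + 6*x + 9) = x*(x - 5)*(x + 1)*(x + 3)*(x + 3)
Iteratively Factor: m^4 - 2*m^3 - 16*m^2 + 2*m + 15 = (m - 5)*(m^3 + 3*m^2 - m - 3) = (m - 5)*(m - 1)*(m^2 + 4*m + 3) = (m - 5)*(m - 1)*(m + 3)*(m + 1)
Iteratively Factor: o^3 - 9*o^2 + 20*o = (o - 5)*(o^2 - 4*o) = (o - 5)*(o - 4)*(o)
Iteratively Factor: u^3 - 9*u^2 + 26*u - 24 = (u - 4)*(u^2 - 5*u + 6) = (u - 4)*(u - 2)*(u - 3)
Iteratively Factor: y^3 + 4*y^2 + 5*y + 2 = (y + 2)*(y^2 + 2*y + 1) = (y + 1)*(y + 2)*(y + 1)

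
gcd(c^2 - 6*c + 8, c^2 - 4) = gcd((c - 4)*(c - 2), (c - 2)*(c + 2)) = c - 2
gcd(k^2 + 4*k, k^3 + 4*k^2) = k^2 + 4*k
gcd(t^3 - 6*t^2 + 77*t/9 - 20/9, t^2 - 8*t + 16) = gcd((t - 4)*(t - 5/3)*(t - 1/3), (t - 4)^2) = t - 4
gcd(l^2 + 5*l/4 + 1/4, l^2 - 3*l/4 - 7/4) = l + 1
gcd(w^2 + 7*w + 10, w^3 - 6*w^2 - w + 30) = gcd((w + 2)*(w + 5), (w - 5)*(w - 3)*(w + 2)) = w + 2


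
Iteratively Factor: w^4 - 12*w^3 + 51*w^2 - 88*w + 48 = (w - 4)*(w^3 - 8*w^2 + 19*w - 12) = (w - 4)*(w - 3)*(w^2 - 5*w + 4) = (w - 4)^2*(w - 3)*(w - 1)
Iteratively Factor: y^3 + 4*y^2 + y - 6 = (y + 3)*(y^2 + y - 2) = (y - 1)*(y + 3)*(y + 2)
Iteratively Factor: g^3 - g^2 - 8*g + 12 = (g - 2)*(g^2 + g - 6) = (g - 2)*(g + 3)*(g - 2)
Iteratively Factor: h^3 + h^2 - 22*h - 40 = (h + 4)*(h^2 - 3*h - 10) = (h + 2)*(h + 4)*(h - 5)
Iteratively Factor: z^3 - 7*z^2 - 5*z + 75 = (z + 3)*(z^2 - 10*z + 25) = (z - 5)*(z + 3)*(z - 5)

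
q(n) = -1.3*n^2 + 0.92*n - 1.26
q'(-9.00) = 24.32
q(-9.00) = -114.84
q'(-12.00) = 32.12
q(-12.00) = -199.50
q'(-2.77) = 8.12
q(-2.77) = -13.78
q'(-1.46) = 4.72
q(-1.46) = -5.37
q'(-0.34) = 1.80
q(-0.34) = -1.72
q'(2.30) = -5.06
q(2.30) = -6.02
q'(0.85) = -1.29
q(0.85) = -1.42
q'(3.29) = -7.63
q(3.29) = -12.30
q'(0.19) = 0.43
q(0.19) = -1.13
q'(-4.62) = 12.93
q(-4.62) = -33.26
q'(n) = 0.92 - 2.6*n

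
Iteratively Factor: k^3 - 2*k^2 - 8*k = (k - 4)*(k^2 + 2*k) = k*(k - 4)*(k + 2)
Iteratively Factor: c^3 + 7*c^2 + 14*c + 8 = (c + 2)*(c^2 + 5*c + 4) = (c + 2)*(c + 4)*(c + 1)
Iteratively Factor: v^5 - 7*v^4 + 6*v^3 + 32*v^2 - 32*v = (v - 4)*(v^4 - 3*v^3 - 6*v^2 + 8*v) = (v - 4)^2*(v^3 + v^2 - 2*v) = (v - 4)^2*(v + 2)*(v^2 - v) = v*(v - 4)^2*(v + 2)*(v - 1)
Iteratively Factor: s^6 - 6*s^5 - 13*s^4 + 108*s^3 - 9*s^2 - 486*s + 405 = (s + 3)*(s^5 - 9*s^4 + 14*s^3 + 66*s^2 - 207*s + 135) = (s - 1)*(s + 3)*(s^4 - 8*s^3 + 6*s^2 + 72*s - 135) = (s - 1)*(s + 3)^2*(s^3 - 11*s^2 + 39*s - 45) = (s - 3)*(s - 1)*(s + 3)^2*(s^2 - 8*s + 15) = (s - 5)*(s - 3)*(s - 1)*(s + 3)^2*(s - 3)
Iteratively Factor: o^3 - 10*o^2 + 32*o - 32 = (o - 4)*(o^2 - 6*o + 8) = (o - 4)^2*(o - 2)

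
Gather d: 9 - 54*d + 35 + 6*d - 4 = 40 - 48*d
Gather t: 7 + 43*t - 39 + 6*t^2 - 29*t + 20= 6*t^2 + 14*t - 12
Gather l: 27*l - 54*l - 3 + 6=3 - 27*l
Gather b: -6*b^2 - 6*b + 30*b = -6*b^2 + 24*b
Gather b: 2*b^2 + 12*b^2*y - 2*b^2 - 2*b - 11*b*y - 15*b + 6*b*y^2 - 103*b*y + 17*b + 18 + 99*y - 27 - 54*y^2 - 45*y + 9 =12*b^2*y + b*(6*y^2 - 114*y) - 54*y^2 + 54*y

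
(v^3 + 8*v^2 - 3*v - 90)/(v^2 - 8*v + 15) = (v^2 + 11*v + 30)/(v - 5)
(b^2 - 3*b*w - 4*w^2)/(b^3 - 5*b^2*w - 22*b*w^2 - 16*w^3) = (-b + 4*w)/(-b^2 + 6*b*w + 16*w^2)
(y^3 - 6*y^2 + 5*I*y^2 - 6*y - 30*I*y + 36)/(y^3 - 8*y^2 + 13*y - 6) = (y^2 + 5*I*y - 6)/(y^2 - 2*y + 1)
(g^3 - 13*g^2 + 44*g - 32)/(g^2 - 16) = (g^2 - 9*g + 8)/(g + 4)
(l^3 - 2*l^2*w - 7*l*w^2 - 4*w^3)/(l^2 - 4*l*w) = l + 2*w + w^2/l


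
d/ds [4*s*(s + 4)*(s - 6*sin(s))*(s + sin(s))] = 4*s*(s + 4)*(s - 6*sin(s))*(cos(s) + 1) - 4*s*(s + 4)*(s + sin(s))*(6*cos(s) - 1) + 4*s*(s - 6*sin(s))*(s + sin(s)) + 4*(s + 4)*(s - 6*sin(s))*(s + sin(s))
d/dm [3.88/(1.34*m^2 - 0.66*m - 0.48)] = (2.5608 - 10.3984*m)/(-1.34*m^2 + 0.66*m + 0.48)^2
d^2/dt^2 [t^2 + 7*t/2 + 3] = 2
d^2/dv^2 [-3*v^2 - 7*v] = -6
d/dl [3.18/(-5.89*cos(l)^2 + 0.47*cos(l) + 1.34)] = (1.4946 - 37.4604*cos(l))*sin(l)/(-5.89*cos(l)^2 + 0.47*cos(l) + 1.34)^2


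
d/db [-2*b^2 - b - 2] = -4*b - 1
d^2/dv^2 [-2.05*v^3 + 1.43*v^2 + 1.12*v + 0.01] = 2.86 - 12.3*v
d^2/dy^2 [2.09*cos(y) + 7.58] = -2.09*cos(y)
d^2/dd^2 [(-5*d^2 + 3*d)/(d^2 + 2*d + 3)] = 2*(13*d^3 + 45*d^2 - 27*d - 63)/(d^6 + 6*d^5 + 21*d^4 + 44*d^3 + 63*d^2 + 54*d + 27)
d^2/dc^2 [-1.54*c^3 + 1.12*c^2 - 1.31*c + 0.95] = 2.24 - 9.24*c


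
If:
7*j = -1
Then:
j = -1/7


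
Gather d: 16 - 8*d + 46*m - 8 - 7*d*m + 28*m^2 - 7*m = d*(-7*m - 8) + 28*m^2 + 39*m + 8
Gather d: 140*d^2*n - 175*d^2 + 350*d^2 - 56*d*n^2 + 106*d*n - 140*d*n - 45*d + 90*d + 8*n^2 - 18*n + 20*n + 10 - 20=d^2*(140*n + 175) + d*(-56*n^2 - 34*n + 45) + 8*n^2 + 2*n - 10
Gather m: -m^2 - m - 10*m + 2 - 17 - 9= -m^2 - 11*m - 24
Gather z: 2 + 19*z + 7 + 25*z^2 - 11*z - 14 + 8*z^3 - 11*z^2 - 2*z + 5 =8*z^3 + 14*z^2 + 6*z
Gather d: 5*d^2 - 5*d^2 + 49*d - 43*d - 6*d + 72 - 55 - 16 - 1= 0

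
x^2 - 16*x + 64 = (x - 8)^2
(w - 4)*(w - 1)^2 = w^3 - 6*w^2 + 9*w - 4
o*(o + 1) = o^2 + o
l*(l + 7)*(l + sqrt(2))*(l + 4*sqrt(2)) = l^4 + 7*l^3 + 5*sqrt(2)*l^3 + 8*l^2 + 35*sqrt(2)*l^2 + 56*l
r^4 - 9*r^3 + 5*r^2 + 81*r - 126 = (r - 7)*(r - 3)*(r - 2)*(r + 3)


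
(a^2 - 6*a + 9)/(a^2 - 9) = (a - 3)/(a + 3)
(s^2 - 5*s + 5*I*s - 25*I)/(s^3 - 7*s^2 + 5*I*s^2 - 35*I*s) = (s - 5)/(s*(s - 7))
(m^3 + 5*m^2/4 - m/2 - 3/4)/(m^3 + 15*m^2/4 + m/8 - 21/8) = 2*(m + 1)/(2*m + 7)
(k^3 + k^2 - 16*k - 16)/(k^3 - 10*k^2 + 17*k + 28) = (k + 4)/(k - 7)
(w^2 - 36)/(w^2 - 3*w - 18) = (w + 6)/(w + 3)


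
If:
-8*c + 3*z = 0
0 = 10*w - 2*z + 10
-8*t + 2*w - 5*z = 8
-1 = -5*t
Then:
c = -87/92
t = 1/5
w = -173/115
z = -58/23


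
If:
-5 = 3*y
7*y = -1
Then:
No Solution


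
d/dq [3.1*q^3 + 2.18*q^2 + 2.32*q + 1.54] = 9.3*q^2 + 4.36*q + 2.32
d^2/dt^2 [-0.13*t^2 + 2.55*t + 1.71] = -0.260000000000000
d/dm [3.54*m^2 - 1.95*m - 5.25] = 7.08*m - 1.95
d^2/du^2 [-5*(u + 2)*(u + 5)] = -10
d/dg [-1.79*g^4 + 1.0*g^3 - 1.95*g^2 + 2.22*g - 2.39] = -7.16*g^3 + 3.0*g^2 - 3.9*g + 2.22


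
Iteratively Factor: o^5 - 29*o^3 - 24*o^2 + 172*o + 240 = (o - 3)*(o^4 + 3*o^3 - 20*o^2 - 84*o - 80) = (o - 3)*(o + 4)*(o^3 - o^2 - 16*o - 20) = (o - 5)*(o - 3)*(o + 4)*(o^2 + 4*o + 4) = (o - 5)*(o - 3)*(o + 2)*(o + 4)*(o + 2)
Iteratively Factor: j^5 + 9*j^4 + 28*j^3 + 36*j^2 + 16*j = (j + 1)*(j^4 + 8*j^3 + 20*j^2 + 16*j) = j*(j + 1)*(j^3 + 8*j^2 + 20*j + 16) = j*(j + 1)*(j + 2)*(j^2 + 6*j + 8) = j*(j + 1)*(j + 2)^2*(j + 4)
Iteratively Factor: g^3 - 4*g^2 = (g)*(g^2 - 4*g) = g*(g - 4)*(g)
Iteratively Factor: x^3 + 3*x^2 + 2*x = (x)*(x^2 + 3*x + 2) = x*(x + 1)*(x + 2)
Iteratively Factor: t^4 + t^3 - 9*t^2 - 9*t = (t + 3)*(t^3 - 2*t^2 - 3*t) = (t - 3)*(t + 3)*(t^2 + t) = t*(t - 3)*(t + 3)*(t + 1)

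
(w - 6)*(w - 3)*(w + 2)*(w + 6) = w^4 - w^3 - 42*w^2 + 36*w + 216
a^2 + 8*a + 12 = (a + 2)*(a + 6)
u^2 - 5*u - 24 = (u - 8)*(u + 3)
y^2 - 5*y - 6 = (y - 6)*(y + 1)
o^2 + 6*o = o*(o + 6)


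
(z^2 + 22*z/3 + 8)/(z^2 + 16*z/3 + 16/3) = (z + 6)/(z + 4)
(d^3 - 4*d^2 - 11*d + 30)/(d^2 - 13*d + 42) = (d^3 - 4*d^2 - 11*d + 30)/(d^2 - 13*d + 42)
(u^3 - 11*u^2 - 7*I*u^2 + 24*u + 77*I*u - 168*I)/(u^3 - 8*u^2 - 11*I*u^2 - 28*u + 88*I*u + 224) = (u - 3)/(u - 4*I)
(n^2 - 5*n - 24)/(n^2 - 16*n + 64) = (n + 3)/(n - 8)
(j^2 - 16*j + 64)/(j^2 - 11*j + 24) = (j - 8)/(j - 3)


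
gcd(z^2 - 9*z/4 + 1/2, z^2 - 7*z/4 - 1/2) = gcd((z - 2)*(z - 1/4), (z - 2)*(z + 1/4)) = z - 2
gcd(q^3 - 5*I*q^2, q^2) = q^2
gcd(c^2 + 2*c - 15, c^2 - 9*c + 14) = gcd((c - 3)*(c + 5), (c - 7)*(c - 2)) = 1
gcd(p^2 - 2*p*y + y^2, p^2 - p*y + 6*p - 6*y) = -p + y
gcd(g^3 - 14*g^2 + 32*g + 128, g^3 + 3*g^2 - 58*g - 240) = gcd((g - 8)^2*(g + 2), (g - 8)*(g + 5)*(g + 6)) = g - 8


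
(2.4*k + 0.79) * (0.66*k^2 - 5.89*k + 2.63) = 1.584*k^3 - 13.6146*k^2 + 1.6589*k + 2.0777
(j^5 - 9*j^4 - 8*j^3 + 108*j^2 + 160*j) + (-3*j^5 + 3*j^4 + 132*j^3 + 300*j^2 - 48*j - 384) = -2*j^5 - 6*j^4 + 124*j^3 + 408*j^2 + 112*j - 384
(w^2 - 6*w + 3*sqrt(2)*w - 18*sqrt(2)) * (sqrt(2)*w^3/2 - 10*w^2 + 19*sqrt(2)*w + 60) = sqrt(2)*w^5/2 - 7*w^4 - 3*sqrt(2)*w^4 - 11*sqrt(2)*w^3 + 42*w^3 + 66*sqrt(2)*w^2 + 174*w^2 - 1044*w + 180*sqrt(2)*w - 1080*sqrt(2)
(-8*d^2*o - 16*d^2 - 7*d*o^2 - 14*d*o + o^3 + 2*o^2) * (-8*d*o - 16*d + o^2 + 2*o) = 64*d^3*o^2 + 256*d^3*o + 256*d^3 + 48*d^2*o^3 + 192*d^2*o^2 + 192*d^2*o - 15*d*o^4 - 60*d*o^3 - 60*d*o^2 + o^5 + 4*o^4 + 4*o^3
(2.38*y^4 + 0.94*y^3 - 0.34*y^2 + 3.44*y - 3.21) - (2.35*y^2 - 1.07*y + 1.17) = 2.38*y^4 + 0.94*y^3 - 2.69*y^2 + 4.51*y - 4.38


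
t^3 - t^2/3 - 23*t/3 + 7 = (t - 7/3)*(t - 1)*(t + 3)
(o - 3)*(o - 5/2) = o^2 - 11*o/2 + 15/2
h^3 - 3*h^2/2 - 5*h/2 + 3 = (h - 2)*(h - 1)*(h + 3/2)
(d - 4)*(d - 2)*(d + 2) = d^3 - 4*d^2 - 4*d + 16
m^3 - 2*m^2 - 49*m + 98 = (m - 7)*(m - 2)*(m + 7)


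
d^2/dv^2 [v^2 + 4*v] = 2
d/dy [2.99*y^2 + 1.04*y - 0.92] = 5.98*y + 1.04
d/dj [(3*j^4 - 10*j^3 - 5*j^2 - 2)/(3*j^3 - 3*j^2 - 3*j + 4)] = (9*j^6 - 18*j^5 + 18*j^4 + 108*j^3 - 87*j^2 - 52*j - 6)/(9*j^6 - 18*j^5 - 9*j^4 + 42*j^3 - 15*j^2 - 24*j + 16)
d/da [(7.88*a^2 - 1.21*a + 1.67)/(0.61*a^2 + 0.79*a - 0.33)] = (6.9633*a^2 - 7.2382*a - 0.92)/(0.3721*a^4 + 0.9638*a^3 + 0.2215*a^2 - 0.5214*a + 0.1089)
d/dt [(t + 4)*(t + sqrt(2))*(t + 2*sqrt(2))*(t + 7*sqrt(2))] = 4*t^3 + 12*t^2 + 30*sqrt(2)*t^2 + 92*t + 80*sqrt(2)*t + 28*sqrt(2) + 184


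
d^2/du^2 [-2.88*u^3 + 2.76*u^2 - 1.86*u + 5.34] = 5.52 - 17.28*u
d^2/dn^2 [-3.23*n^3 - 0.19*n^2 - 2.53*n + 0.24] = -19.38*n - 0.38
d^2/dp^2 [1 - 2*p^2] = -4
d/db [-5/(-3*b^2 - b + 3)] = 5*(-6*b - 1)/(3*b^2 + b - 3)^2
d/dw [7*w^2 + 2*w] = 14*w + 2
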